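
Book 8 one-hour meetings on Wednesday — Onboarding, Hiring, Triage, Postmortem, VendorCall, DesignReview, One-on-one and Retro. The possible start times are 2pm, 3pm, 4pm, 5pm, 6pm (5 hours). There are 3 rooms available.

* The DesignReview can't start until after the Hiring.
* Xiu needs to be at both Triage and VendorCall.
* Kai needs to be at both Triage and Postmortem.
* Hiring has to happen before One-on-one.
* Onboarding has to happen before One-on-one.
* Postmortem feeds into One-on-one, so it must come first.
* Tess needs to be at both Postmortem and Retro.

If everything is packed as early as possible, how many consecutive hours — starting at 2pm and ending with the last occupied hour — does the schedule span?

The precedence chain requires at least 2 distinct hours.
With at most 3 per hour and 8 meetings, at least 3 hours are needed.
3 works (last occupied hour: 4pm): for example Hiring -> 2pm, One-on-one -> 3pm, DesignReview -> 3pm, Retro -> 4pm, Triage -> 3pm, Onboarding -> 2pm, VendorCall -> 4pm, Postmortem -> 2pm.

3 hours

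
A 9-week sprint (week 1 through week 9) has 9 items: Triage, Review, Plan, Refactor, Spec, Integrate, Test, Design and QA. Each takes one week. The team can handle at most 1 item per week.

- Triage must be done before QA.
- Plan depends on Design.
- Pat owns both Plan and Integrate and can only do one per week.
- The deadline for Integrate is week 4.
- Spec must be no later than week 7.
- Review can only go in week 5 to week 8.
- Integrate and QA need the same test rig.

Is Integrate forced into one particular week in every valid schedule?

No

Integrate can be week 1 (e.g. Plan=week 6, Spec=week 2, Integrate=week 1, Refactor=week 8, Test=week 9, Triage=week 3, Review=week 5, Design=week 4, QA=week 7) or week 2 (e.g. Integrate -> week 2, Review -> week 5, Triage -> week 3, Plan -> week 6, Refactor -> week 8, Test -> week 9, Spec -> week 1, QA -> week 7, Design -> week 4).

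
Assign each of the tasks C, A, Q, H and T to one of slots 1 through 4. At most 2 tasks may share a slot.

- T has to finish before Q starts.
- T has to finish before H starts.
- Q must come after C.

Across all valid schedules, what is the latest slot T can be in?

Downstream work caps T at 3.
T at 3 is achievable: H -> 4, A -> 1, Q -> 4, C -> 1, T -> 3.

3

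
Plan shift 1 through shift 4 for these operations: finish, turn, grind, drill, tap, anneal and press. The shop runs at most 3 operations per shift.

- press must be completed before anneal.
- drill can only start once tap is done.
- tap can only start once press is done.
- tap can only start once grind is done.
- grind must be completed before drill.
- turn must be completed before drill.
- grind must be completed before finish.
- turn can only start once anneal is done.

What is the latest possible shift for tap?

shift 3

Precedence pushes tap to at least shift 2; downstream work caps tap at shift 3.
tap at shift 3 is achievable: tap in shift 3, drill in shift 4, anneal in shift 2, turn in shift 3, grind in shift 1, finish in shift 2, press in shift 1.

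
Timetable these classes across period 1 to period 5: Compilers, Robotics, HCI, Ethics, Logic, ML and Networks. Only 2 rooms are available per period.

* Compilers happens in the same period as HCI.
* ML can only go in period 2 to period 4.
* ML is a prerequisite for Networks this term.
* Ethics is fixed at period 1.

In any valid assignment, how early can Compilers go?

period 2

Compilers at period 2 is achievable: Ethics=period 1; Networks=period 4; Robotics=period 1; HCI=period 2; Logic=period 3; Compilers=period 2; ML=period 3.
Nothing earlier works — the capacity limit rule out every period before period 2.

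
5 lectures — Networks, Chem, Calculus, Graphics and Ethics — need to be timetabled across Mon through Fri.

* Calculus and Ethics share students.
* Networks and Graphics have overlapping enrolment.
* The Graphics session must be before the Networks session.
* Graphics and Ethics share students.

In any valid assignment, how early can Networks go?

Tue

Precedence pushes Networks to at least Tue.
Networks at Tue is achievable: Graphics in Mon; Ethics in Tue; Chem in Mon; Networks in Tue; Calculus in Mon.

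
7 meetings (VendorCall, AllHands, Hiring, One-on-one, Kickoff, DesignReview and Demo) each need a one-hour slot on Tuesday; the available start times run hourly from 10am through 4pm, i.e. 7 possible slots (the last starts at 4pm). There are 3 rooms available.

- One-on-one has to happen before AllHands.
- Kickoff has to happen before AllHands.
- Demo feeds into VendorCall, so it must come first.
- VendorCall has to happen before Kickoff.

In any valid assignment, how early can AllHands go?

1pm

Precedence pushes AllHands to at least 1pm.
AllHands at 1pm is achievable: One-on-one in 10am; Demo in 10am; Hiring in 10am; Kickoff in 12pm; DesignReview in 11am; VendorCall in 11am; AllHands in 1pm.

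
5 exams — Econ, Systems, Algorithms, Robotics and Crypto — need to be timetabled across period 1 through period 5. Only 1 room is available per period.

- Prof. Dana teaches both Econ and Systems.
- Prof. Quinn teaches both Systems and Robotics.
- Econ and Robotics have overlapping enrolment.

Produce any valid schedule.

Econ=period 1, Robotics=period 4, Crypto=period 5, Algorithms=period 3, Systems=period 2

Checking: Systems(period 2) != Robotics(period 4); Econ(period 1) != Robotics(period 4); Econ(period 1) != Systems(period 2); max 1 per period (cap 1).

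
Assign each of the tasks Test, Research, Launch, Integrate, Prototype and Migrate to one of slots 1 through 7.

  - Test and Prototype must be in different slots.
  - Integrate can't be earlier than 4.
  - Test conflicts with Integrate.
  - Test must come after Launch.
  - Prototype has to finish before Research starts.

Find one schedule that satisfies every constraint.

Research in 2, Prototype in 1, Integrate in 4, Migrate in 1, Launch in 1, Test in 2

Checking: Prototype(1) before Research(2); Launch(1) before Test(2); Test(2) != Integrate(4); Test(2) != Prototype(1); Integrate=4 in [4,7].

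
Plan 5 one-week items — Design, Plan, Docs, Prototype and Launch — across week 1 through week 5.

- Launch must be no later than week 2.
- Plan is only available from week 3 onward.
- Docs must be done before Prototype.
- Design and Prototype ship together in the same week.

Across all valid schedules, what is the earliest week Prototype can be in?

Precedence pushes Prototype to at least week 2.
Prototype at week 2 is achievable: Design=week 2; Docs=week 1; Plan=week 3; Prototype=week 2; Launch=week 1.

week 2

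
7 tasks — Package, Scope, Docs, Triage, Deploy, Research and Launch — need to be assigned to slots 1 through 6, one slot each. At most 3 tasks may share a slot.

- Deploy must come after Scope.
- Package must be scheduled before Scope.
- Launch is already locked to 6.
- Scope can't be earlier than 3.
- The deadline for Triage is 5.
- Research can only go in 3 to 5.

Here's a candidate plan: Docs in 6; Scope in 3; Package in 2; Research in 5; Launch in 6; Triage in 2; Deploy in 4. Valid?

Yes, all constraints hold

Scope can't be earlier than 3 — holds.
The deadline for Triage is 5 — holds.
Research can only go in 3 to 5 — holds.
Launch is already locked to 6 — holds.
Package must be scheduled before Scope — holds.
At most 3 tasks may share a slot — holds.
Deploy must come after Scope — holds.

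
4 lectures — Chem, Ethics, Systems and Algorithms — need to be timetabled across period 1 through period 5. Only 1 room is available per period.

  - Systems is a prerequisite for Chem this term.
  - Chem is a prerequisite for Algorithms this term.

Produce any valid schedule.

Chem -> period 2; Systems -> period 1; Algorithms -> period 3; Ethics -> period 4

Checking: Systems(period 1) before Chem(period 2); Chem(period 2) before Algorithms(period 3); max 1 per period (cap 1).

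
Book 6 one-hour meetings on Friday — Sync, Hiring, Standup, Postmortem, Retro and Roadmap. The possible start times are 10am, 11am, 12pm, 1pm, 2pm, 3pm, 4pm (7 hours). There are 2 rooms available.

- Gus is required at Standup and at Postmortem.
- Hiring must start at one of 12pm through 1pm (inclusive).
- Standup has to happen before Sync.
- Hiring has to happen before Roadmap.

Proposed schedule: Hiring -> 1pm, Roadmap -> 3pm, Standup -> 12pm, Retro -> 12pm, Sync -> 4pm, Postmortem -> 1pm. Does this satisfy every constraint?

Valid

Standup has to happen before Sync — holds.
Hiring has to happen before Roadmap — holds.
Hiring must start at one of 12pm through 1pm (inclusive) — holds.
Gus is required at Standup and at Postmortem — holds.
There are 2 rooms available — holds.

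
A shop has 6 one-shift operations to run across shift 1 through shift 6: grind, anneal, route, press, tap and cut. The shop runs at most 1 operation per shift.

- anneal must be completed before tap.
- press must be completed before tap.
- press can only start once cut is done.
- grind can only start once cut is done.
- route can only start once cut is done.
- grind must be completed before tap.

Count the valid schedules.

38

Splitting on grind: it can be shift 2 (8), shift 3 (11), shift 4 (11), shift 5 (8). Listing each branch's schedules as (anneal, route, press, tap, cut) by shift number:
grind=shift 2: (3,4,5,6,1) (3,5,4,6,1) (3,6,4,5,1) (4,3,5,6,1) (4,5,3,6,1) (4,6,3,5,1) (5,3,4,6,1) (5,4,3,6,1) — 8.
grind=shift 3: (1,4,5,6,2) (1,5,4,6,2) (1,6,4,5,2) (2,4,5,6,1) (2,5,4,6,1) (2,6,4,5,1) (4,2,5,6,1) (4,5,2,6,1) (4,6,2,5,1) (5,2,4,6,1) (5,4,2,6,1) — 11.
grind=shift 4: (1,3,5,6,2) (1,5,3,6,2) (1,6,3,5,2) (2,3,5,6,1) (2,5,3,6,1) (2,6,3,5,1) (3,2,5,6,1) (3,5,2,6,1) (3,6,2,5,1) (5,2,3,6,1) (5,3,2,6,1) — 11.
grind=shift 5: (1,3,4,6,2) (1,4,3,6,2) (2,3,4,6,1) (2,4,3,6,1) (3,2,4,6,1) (3,4,2,6,1) (4,2,3,6,1) (4,3,2,6,1) — 8.
Summing: 8 + 11 + 11 + 8 = 38.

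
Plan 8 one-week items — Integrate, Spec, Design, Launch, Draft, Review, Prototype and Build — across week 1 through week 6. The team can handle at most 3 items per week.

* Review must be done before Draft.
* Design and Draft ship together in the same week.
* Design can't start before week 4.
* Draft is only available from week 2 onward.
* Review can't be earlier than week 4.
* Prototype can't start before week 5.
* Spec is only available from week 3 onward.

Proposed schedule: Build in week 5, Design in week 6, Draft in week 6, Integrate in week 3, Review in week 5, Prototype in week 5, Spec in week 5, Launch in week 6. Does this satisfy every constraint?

No — it violates: The team can handle at most 3 items per week

Review can't be earlier than week 4 — holds.
Design and Draft ship together in the same week — holds.
Review must be done before Draft — holds.
Prototype can't start before week 5 — holds.
Design can't start before week 4 — holds.
Spec is only available from week 3 onward — holds.
The team can handle at most 3 items per week — violated.
Draft is only available from week 2 onward — holds.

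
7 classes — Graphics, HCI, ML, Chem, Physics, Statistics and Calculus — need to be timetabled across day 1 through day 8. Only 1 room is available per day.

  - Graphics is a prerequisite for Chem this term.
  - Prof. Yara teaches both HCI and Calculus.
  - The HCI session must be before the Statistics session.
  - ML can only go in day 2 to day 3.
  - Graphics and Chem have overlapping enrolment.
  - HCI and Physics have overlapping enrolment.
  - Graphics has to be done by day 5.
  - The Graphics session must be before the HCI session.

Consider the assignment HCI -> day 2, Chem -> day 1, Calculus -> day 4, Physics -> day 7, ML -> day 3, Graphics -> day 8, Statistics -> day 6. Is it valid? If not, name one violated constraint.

No — it violates: Graphics is a prerequisite for Chem this term

The Graphics session must be before the HCI session — violated.
Graphics is a prerequisite for Chem this term — violated.
Graphics and Chem have overlapping enrolment — holds.
ML can only go in day 2 to day 3 — holds.
Only 1 room is available per day — holds.
HCI and Physics have overlapping enrolment — holds.
The HCI session must be before the Statistics session — holds.
Prof. Yara teaches both HCI and Calculus — holds.
Graphics has to be done by day 5 — violated.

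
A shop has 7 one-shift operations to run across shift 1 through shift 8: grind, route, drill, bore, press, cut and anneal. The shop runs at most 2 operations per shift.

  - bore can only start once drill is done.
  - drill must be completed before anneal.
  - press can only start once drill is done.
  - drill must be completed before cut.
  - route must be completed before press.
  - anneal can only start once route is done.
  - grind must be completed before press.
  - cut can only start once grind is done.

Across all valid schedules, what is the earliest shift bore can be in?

shift 2

Precedence pushes bore to at least shift 2.
bore at shift 2 is achievable: drill in shift 1; anneal in shift 4; grind in shift 1; route in shift 2; cut in shift 3; press in shift 3; bore in shift 2.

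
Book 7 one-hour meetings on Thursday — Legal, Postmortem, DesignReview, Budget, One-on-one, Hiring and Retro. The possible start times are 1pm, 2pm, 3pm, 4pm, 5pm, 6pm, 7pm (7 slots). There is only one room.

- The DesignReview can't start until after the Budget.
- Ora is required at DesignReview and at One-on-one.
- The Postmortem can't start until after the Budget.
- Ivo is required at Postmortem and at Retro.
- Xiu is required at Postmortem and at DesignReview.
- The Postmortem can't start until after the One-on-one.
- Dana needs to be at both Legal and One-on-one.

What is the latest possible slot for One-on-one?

6pm

Downstream work caps One-on-one at 6pm.
One-on-one at 6pm is achievable: DesignReview in 2pm; Postmortem in 7pm; Budget in 1pm; Hiring in 4pm; Legal in 3pm; One-on-one in 6pm; Retro in 5pm.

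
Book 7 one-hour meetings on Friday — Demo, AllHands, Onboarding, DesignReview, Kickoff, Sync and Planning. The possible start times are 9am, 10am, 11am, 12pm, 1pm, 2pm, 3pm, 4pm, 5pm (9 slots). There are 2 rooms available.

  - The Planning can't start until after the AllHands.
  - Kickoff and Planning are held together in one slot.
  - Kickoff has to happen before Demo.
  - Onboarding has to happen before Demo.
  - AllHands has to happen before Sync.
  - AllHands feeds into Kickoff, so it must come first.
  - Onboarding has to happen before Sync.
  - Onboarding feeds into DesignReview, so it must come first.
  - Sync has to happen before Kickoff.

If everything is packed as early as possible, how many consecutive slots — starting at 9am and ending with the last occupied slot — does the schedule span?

4 slots

The precedence chain requires at least 4 distinct slots.
With at most 2 per slot and 7 meetings, at least 4 slots are needed.
4 works (last occupied slot: 12pm): for example Planning=11am, Demo=12pm, AllHands=9am, Kickoff=11am, DesignReview=10am, Onboarding=9am, Sync=10am.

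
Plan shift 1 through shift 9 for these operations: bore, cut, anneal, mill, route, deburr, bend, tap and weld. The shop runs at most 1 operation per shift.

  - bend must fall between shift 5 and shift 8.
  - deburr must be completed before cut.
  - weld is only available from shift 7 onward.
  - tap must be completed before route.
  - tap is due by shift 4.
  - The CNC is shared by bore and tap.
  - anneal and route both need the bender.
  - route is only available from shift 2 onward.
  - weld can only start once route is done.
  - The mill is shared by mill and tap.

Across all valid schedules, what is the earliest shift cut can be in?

shift 2

Precedence pushes cut to at least shift 2.
cut at shift 2 is achievable: route -> shift 4, mill -> shift 9, deburr -> shift 1, weld -> shift 7, anneal -> shift 8, bend -> shift 5, bore -> shift 6, tap -> shift 3, cut -> shift 2.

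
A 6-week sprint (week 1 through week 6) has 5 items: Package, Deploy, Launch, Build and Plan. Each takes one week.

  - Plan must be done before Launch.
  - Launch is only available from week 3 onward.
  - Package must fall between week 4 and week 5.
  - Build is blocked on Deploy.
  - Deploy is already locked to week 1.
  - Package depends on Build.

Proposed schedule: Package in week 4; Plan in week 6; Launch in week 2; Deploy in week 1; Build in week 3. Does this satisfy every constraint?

Package depends on Build — holds.
Package must fall between week 4 and week 5 — holds.
Launch is only available from week 3 onward — violated.
Deploy is already locked to week 1 — holds.
Plan must be done before Launch — violated.
Build is blocked on Deploy — holds.

No. Plan must be done before Launch is not satisfied.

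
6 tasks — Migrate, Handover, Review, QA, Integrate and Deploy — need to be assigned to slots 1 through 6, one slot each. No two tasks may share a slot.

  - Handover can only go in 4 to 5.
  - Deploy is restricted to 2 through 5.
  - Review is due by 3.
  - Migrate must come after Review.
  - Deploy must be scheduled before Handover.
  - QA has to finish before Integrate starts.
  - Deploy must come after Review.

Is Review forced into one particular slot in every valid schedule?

Review can be 1 (e.g. Integrate in 6, QA in 5, Review in 1, Migrate in 3, Handover in 4, Deploy in 2) or 2 (e.g. Migrate=5, Handover=4, QA=1, Review=2, Deploy=3, Integrate=6).

No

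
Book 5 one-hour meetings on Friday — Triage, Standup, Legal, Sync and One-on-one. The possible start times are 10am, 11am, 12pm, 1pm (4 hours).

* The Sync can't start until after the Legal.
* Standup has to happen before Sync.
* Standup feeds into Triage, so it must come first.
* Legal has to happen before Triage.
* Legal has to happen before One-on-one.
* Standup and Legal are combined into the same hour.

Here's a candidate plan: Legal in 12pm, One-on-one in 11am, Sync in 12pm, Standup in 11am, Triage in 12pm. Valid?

Legal has to happen before One-on-one — violated.
Legal has to happen before Triage — violated.
Standup and Legal are combined into the same hour — violated.
Standup feeds into Triage, so it must come first — holds.
The Sync can't start until after the Legal — violated.
Standup has to happen before Sync — holds.

No — it violates: Legal has to happen before One-on-one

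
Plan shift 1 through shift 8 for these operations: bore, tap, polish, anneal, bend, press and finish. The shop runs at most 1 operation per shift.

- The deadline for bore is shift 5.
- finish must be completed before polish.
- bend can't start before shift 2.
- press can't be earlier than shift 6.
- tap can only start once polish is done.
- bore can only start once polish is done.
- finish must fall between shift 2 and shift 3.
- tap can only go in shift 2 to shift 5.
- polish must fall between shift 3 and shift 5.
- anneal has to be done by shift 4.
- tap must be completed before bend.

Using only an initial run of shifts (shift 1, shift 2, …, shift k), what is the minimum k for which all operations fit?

The precedence chain requires at least 4 distinct shifts.
With at most 1 per shift and 7 operations, at least 7 shifts are needed.
press can't be placed before shift 6, so the schedule must run through at least shift 6.
7 works (last occupied shift: shift 7): for example tap=shift 4; polish=shift 3; bore=shift 5; anneal=shift 1; press=shift 6; bend=shift 7; finish=shift 2.

7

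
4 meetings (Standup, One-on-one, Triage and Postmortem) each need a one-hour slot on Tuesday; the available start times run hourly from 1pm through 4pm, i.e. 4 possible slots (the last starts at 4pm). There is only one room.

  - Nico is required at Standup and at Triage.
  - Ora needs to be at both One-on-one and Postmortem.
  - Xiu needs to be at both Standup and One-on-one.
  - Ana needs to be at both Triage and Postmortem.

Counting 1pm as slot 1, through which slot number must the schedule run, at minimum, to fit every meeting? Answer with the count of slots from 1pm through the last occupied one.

With at most 1 per slot and 4 meetings, at least 4 slots are needed.
4 works (last occupied slot: 4pm): for example Standup -> 1pm; Postmortem -> 4pm; Triage -> 3pm; One-on-one -> 2pm.

4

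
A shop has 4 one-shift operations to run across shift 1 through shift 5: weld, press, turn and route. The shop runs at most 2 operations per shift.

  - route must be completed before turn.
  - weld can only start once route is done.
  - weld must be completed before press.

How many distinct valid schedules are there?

35

Splitting on weld: it can be shift 2 (12), shift 3 (14), shift 4 (9). Listing each branch's schedules as (press, turn, route) by shift number:
weld=shift 2: (3,2,1) (3,3,1) (3,4,1) (3,5,1) (4,2,1) (4,3,1) (4,4,1) (4,5,1) (5,2,1) (5,3,1) (5,4,1) (5,5,1) — 12.
weld=shift 3: (4,2,1) (4,3,1) (4,3,2) (4,4,1) (4,4,2) (4,5,1) (4,5,2) (5,2,1) (5,3,1) (5,3,2) (5,4,1) (5,4,2) (5,5,1) (5,5,2) — 14.
weld=shift 4: (5,2,1) (5,3,1) (5,3,2) (5,4,1) (5,4,2) (5,4,3) (5,5,1) (5,5,2) (5,5,3) — 9.
Summing: 12 + 14 + 9 = 35.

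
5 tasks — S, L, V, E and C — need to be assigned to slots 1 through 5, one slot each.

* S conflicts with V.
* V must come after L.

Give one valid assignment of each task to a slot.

C in 1; E in 1; L in 1; S in 1; V in 2

Checking: L(1) before V(2); S(1) != V(2).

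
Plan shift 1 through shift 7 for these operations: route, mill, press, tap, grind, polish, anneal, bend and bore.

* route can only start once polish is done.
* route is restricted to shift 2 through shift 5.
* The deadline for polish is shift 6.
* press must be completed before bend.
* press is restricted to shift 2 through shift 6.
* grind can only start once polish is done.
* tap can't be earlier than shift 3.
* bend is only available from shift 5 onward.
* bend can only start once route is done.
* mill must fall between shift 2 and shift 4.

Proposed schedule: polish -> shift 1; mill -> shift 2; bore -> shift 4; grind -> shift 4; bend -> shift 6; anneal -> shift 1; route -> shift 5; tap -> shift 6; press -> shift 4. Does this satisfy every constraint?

mill must fall between shift 2 and shift 4 — holds.
bend is only available from shift 5 onward — holds.
route can only start once polish is done — holds.
bend can only start once route is done — holds.
The deadline for polish is shift 6 — holds.
grind can only start once polish is done — holds.
press must be completed before bend — holds.
tap can't be earlier than shift 3 — holds.
route is restricted to shift 2 through shift 5 — holds.
press is restricted to shift 2 through shift 6 — holds.

Yes, all constraints hold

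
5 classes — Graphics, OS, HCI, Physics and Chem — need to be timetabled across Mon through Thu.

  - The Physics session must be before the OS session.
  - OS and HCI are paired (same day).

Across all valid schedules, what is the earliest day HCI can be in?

Tue

HCI must be in the same day as OS, which can't be before Tue, so HCI is at least Tue.
HCI at Tue is achievable: Graphics=Mon, HCI=Tue, Chem=Mon, OS=Tue, Physics=Mon.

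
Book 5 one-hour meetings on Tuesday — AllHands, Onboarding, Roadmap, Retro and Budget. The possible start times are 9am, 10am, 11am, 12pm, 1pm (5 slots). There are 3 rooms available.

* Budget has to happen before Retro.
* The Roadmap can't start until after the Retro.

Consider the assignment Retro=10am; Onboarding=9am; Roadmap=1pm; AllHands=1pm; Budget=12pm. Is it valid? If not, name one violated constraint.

Invalid. Budget has to happen before Retro.

Budget has to happen before Retro — violated.
The Roadmap can't start until after the Retro — holds.
There are 3 rooms available — holds.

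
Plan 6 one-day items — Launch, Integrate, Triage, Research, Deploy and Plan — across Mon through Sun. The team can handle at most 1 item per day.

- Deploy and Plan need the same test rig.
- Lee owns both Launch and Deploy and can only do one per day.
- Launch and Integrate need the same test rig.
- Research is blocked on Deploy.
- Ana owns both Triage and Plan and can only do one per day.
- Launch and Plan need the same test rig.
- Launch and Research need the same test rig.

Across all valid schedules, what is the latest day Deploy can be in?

Downstream work caps Deploy at Sat.
Deploy at Sat is achievable: Integrate=Tue; Plan=Thu; Deploy=Sat; Launch=Mon; Research=Sun; Triage=Wed.

Sat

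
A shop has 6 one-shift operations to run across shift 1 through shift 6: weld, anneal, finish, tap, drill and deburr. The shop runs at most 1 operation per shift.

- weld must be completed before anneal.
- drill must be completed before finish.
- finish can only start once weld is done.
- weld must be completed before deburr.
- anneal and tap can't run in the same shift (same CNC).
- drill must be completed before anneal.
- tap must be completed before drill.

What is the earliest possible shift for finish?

shift 4

Precedence pushes finish to at least shift 3.
finish at shift 4 is achievable: drill in shift 3, tap in shift 2, deburr in shift 6, weld in shift 1, anneal in shift 5, finish in shift 4.
Nothing earlier works — the conflict and capacity constraints rule out every shift before shift 4.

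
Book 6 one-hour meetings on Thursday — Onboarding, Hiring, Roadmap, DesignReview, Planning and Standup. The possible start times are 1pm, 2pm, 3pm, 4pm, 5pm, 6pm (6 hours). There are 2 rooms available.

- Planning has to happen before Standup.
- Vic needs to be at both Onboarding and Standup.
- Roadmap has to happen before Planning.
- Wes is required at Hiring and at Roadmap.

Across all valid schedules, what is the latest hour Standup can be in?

6pm

Precedence pushes Standup to at least 3pm.
Standup at 6pm is achievable: Planning in 2pm, Hiring in 2pm, Onboarding in 1pm, Roadmap in 1pm, Standup in 6pm, DesignReview in 3pm.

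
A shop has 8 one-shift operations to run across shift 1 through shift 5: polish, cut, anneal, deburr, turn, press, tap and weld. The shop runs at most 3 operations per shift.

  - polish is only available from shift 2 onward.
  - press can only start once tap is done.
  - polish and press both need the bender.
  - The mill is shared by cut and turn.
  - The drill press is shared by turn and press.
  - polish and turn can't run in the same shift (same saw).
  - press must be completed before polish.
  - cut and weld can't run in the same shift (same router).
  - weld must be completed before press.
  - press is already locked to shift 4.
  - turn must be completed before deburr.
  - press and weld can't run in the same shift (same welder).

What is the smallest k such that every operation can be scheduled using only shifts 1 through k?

5 shifts

The precedence chain requires at least 3 distinct shifts.
With at most 3 per shift and 8 operations, at least 3 shifts are needed.
Propagating the time windows through the other constraints, polish can't land before shift 5, so the schedule must run through at least shift 5.
5 works (last occupied shift: shift 5): for example cut=shift 2, weld=shift 1, anneal=shift 2, tap=shift 1, deburr=shift 2, press=shift 4, polish=shift 5, turn=shift 1.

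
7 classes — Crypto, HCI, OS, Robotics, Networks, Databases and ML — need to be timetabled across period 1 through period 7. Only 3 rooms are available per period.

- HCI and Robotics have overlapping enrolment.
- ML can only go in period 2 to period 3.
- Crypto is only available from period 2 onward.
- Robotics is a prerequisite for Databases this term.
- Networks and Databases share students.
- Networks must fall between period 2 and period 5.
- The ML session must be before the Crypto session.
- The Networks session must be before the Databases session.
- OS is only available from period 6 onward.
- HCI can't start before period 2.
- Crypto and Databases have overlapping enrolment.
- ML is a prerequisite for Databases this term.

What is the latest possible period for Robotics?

period 6

Downstream work caps Robotics at period 6.
Robotics at period 6 is achievable: Databases -> period 7, HCI -> period 2, OS -> period 6, ML -> period 2, Networks -> period 2, Crypto -> period 3, Robotics -> period 6.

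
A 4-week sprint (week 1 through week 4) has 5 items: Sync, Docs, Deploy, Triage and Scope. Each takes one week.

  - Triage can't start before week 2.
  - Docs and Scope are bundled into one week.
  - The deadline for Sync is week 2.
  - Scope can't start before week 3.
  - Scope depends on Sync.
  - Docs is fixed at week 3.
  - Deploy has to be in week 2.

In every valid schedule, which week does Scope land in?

week 3

Scope is available from week 3; Scope must be in the same week as Docs, which can't be after week 3, so Scope is at most week 3.
So Scope is pinned to week 3.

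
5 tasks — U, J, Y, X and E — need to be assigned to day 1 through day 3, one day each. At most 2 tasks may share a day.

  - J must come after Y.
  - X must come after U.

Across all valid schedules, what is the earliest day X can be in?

Precedence pushes X to at least day 2.
X at day 2 is achievable: X -> day 2; E -> day 3; Y -> day 1; U -> day 1; J -> day 2.

day 2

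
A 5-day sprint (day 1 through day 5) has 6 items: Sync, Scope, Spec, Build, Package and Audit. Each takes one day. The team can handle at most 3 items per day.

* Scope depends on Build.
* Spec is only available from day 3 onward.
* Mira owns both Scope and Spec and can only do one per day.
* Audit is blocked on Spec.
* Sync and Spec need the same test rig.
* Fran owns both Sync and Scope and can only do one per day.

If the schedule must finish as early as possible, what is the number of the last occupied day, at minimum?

The precedence chain requires at least 2 distinct days.
With at most 3 per day and 6 tasks, at least 2 days are needed.
Propagating the time windows through the other constraints, Audit can't land before day 4, so the schedule must run through at least day 4.
4 works (last occupied day: day 4): for example Build in day 1, Audit in day 4, Sync in day 1, Spec in day 3, Package in day 1, Scope in day 2.

day 4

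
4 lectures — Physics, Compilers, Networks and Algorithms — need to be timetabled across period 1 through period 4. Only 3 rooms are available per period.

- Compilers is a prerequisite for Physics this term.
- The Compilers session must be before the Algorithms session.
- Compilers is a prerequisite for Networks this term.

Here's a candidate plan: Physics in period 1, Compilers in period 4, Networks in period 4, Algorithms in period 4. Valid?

No. Compilers is a prerequisite for Physics this term is not satisfied.

Compilers is a prerequisite for Physics this term — violated.
Compilers is a prerequisite for Networks this term — violated.
Only 3 rooms are available per period — holds.
The Compilers session must be before the Algorithms session — violated.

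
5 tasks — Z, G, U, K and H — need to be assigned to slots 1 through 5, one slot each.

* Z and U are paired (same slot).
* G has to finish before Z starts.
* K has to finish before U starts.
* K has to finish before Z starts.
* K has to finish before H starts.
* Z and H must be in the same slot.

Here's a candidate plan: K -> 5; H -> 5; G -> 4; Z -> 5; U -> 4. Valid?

K has to finish before U starts — violated.
K has to finish before H starts — violated.
G has to finish before Z starts — holds.
Z and H must be in the same slot — holds.
K has to finish before Z starts — violated.
Z and U are paired (same slot) — violated.

Invalid. K has to finish before U starts.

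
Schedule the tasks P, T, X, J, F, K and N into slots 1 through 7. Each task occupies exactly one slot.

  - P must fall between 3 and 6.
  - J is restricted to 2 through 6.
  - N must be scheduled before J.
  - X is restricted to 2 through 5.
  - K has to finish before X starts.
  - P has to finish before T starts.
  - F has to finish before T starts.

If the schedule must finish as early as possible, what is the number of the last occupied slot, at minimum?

4

The precedence chain requires at least 2 distinct slots.
Propagating the time windows through the other constraints, T can't land before 4, so the schedule must run through at least slot 4.
4 works (last occupied slot: 4): for example T in 4, F in 1, N in 1, J in 2, P in 3, X in 2, K in 1.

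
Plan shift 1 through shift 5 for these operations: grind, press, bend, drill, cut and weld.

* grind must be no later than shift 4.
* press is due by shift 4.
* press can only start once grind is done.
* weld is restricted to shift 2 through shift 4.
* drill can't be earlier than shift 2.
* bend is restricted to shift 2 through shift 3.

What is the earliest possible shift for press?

shift 2

Precedence pushes press to at least shift 2; press's own window allows nothing later than shift 4.
press at shift 2 is achievable: drill in shift 2; cut in shift 1; grind in shift 1; bend in shift 2; press in shift 2; weld in shift 2.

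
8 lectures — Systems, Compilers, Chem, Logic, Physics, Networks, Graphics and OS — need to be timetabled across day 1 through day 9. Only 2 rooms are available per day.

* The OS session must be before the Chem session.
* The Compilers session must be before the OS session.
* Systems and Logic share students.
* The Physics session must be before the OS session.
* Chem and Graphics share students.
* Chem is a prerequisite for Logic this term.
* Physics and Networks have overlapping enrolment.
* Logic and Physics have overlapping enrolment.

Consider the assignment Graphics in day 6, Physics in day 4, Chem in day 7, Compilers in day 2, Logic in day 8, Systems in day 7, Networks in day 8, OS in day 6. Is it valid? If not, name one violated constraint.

Systems and Logic share students — holds.
Physics and Networks have overlapping enrolment — holds.
Only 2 rooms are available per day — holds.
The Physics session must be before the OS session — holds.
The Compilers session must be before the OS session — holds.
The OS session must be before the Chem session — holds.
Chem and Graphics share students — holds.
Logic and Physics have overlapping enrolment — holds.
Chem is a prerequisite for Logic this term — holds.

Yes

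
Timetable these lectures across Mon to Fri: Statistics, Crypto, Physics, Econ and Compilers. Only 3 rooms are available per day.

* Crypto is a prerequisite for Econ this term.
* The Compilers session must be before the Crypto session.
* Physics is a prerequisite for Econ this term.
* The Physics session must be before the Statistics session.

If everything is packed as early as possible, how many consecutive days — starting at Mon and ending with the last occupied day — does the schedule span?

3 days

The precedence chain requires at least 3 distinct days.
With at most 3 per day and 5 lectures, at least 2 days are needed.
3 works (last occupied day: Wed): for example Crypto -> Tue; Statistics -> Tue; Physics -> Mon; Compilers -> Mon; Econ -> Wed.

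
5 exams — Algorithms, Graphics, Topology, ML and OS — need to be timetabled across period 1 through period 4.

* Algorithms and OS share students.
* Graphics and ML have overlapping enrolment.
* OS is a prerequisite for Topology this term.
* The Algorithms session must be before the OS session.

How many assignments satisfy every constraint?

Splitting on Algorithms: it can be period 1 (36), period 2 (12). Listing each branch's schedules as (Graphics, Topology, ML, OS) by period number:
Algorithms=period 1: (1,3,2,2) (1,3,3,2) (1,3,4,2) (1,4,2,2) (1,4,2,3) (1,4,3,2) (1,4,3,3) (1,4,4,2) (1,4,4,3) (2,3,1,2) (2,3,3,2) (2,3,4,2) (2,4,1,2) (2,4,1,3) (2,4,3,2) (2,4,3,3) (2,4,4,2) (2,4,4,3) (3,3,1,2) (3,3,2,2) (3,3,4,2) (3,4,1,2) (3,4,1,3) (3,4,2,2) (3,4,2,3) (3,4,4,2) (3,4,4,3) (4,3,1,2) (4,3,2,2) (4,3,3,2) (4,4,1,2) (4,4,1,3) (4,4,2,2) (4,4,2,3) (4,4,3,2) (4,4,3,3) — 36.
Algorithms=period 2: (1,4,2,3) (1,4,3,3) (1,4,4,3) (2,4,1,3) (2,4,3,3) (2,4,4,3) (3,4,1,3) (3,4,2,3) (3,4,4,3) (4,4,1,3) (4,4,2,3) (4,4,3,3) — 12.
Summing: 36 + 12 = 48.

48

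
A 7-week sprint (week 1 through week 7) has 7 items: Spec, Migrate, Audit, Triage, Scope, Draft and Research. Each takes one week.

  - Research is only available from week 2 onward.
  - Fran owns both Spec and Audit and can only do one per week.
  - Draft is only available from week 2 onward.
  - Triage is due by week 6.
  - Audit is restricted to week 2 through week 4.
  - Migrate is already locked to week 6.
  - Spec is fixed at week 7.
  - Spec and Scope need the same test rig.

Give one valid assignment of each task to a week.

Scope in week 1; Draft in week 2; Audit in week 2; Research in week 2; Migrate in week 6; Spec in week 7; Triage in week 1

Checking: Spec(week 7) != Scope(week 1); Spec(week 7) != Audit(week 2); Draft=week 2 in [week 2,week 7]; Audit=week 2 in [week 2,week 4]; Triage=week 1 in [week 1,week 6]; Research=week 2 in [week 2,week 7]; Migrate=week 6 in [week 6,week 6]; Spec=week 7 in [week 7,week 7].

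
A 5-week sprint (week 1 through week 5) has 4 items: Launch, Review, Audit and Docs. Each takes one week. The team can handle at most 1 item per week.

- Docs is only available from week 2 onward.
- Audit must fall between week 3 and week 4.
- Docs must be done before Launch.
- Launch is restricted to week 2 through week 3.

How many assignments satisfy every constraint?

2

Enumerating: Launch in week 3; Audit in week 4; Review in week 1; Docs in week 2 | Launch in week 3, Docs in week 2, Audit in week 4, Review in week 5.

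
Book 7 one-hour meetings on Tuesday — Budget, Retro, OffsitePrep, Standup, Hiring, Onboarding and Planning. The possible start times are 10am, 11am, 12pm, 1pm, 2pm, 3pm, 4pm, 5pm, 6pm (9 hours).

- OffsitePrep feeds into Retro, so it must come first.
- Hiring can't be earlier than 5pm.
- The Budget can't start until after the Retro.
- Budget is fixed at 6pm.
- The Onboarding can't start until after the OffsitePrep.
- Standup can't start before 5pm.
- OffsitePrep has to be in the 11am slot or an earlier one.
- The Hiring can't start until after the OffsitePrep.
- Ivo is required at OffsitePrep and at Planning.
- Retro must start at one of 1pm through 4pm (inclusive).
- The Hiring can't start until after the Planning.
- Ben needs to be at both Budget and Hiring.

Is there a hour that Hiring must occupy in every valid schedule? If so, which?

Hiring's window is 5pm–6pm.
Budget is fixed at 6pm, and Hiring can't share a hour with Budget.
So Hiring must be 5pm.

5pm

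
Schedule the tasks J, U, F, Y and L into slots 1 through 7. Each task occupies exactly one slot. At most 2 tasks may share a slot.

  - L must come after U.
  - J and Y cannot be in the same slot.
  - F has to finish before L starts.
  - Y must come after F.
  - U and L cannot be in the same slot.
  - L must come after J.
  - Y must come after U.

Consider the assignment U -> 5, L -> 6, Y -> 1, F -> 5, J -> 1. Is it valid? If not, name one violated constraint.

No — it violates: J and Y cannot be in the same slot

Y must come after U — violated.
J and Y cannot be in the same slot — violated.
Y must come after F — violated.
F has to finish before L starts — holds.
U and L cannot be in the same slot — holds.
L must come after J — holds.
L must come after U — holds.
At most 2 tasks may share a slot — holds.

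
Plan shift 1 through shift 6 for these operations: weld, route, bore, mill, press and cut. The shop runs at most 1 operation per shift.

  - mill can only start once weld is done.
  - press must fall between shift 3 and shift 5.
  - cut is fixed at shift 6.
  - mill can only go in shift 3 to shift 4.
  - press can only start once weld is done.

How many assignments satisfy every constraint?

Splitting on weld: it can be shift 1 (8), shift 2 (8), shift 3 (2). Listing each branch's schedules as (route, bore, mill, press, cut) by shift number:
weld=shift 1: (2,3,4,5,6) (2,4,3,5,6) (2,5,3,4,6) (2,5,4,3,6) (3,2,4,5,6) (4,2,3,5,6) (5,2,3,4,6) (5,2,4,3,6) — 8.
weld=shift 2: (1,3,4,5,6) (1,4,3,5,6) (1,5,3,4,6) (1,5,4,3,6) (3,1,4,5,6) (4,1,3,5,6) (5,1,3,4,6) (5,1,4,3,6) — 8.
weld=shift 3: (1,2,4,5,6) (2,1,4,5,6) — 2.
Summing: 8 + 8 + 2 = 18.

18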